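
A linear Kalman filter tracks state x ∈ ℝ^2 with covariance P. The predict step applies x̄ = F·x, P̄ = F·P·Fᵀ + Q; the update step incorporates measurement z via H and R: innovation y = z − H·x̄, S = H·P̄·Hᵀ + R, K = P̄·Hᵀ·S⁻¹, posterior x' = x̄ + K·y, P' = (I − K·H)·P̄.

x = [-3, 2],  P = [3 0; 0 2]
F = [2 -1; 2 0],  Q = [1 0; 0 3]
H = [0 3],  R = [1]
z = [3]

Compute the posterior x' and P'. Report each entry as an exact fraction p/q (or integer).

x' = [-83/34, 129/136]
P' = [93/17 3/34; 3/34 15/136]

x̄ = F·x = [-8, -6]
P̄ = F·P·Fᵀ + Q = [15 12; 12 15]
y = z − H·x̄ = [21]
S = H·P̄·Hᵀ + R = [136]
K = P̄·Hᵀ·S⁻¹ = [9/34; 45/136]
x' = x̄ + K·y = [-83/34, 129/136]
P' = (I − K·H)·P̄ = [93/17 3/34; 3/34 15/136]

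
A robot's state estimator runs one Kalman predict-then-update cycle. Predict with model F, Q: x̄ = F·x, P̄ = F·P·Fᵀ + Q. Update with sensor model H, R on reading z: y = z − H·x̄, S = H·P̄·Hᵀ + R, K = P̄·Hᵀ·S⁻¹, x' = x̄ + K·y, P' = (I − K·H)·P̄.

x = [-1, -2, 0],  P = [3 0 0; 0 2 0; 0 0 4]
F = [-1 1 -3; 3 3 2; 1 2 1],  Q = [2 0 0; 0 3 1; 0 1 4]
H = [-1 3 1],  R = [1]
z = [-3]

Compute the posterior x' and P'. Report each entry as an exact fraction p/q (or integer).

x̄ = F·x = [-1, -9, -5]
P̄ = F·P·Fᵀ + Q = [43 -27 -11; -27 64 30; -11 30 19]
y = z − H·x̄ = [28]
S = H·P̄·Hᵀ + R = [1003]
K = P̄·Hᵀ·S⁻¹ = [-135/1003; 249/1003; 120/1003]
x' = x̄ + K·y = [-4783/1003, -2055/1003, -1655/1003]
P' = (I − K·H)·P̄ = [24904/1003 6534/1003 5167/1003; 6534/1003 2191/1003 210/1003; 5167/1003 210/1003 4657/1003]

x' = [-4783/1003, -2055/1003, -1655/1003]
P' = [24904/1003 6534/1003 5167/1003; 6534/1003 2191/1003 210/1003; 5167/1003 210/1003 4657/1003]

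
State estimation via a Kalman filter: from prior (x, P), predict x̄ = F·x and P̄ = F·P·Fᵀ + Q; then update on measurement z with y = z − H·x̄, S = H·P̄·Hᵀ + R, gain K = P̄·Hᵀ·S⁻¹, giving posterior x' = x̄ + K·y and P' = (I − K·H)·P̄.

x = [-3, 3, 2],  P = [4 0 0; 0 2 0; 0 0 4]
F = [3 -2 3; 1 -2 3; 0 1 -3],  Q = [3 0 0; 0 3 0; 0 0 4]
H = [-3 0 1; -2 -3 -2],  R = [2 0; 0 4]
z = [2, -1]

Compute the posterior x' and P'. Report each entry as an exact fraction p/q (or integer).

x̄ = F·x = [-9, -3, -3]
P̄ = F·P·Fᵀ + Q = [83 56 -40; 56 51 -40; -40 -40 42]
y = z − H·x̄ = [-22, -34]
S = H·P̄·Hᵀ + R = [1031 878; 878 835]
K = P̄·Hᵀ·S⁻¹ = [-18303/90001 -8132/90001; -11250/90001 -8111/90001; 33422/90001 -22640/90001]
x' = x̄ + K·y = [-130855/90001, 253271/90001, -235527/90001]
P' = (I − K·H)·P̄ = [114988/90001 -271388/90001 308358/90001; -271388/90001 749516/90001 -836664/90001; 308358/90001 -836664/90001 991918/90001]

x' = [-130855/90001, 253271/90001, -235527/90001]
P' = [114988/90001 -271388/90001 308358/90001; -271388/90001 749516/90001 -836664/90001; 308358/90001 -836664/90001 991918/90001]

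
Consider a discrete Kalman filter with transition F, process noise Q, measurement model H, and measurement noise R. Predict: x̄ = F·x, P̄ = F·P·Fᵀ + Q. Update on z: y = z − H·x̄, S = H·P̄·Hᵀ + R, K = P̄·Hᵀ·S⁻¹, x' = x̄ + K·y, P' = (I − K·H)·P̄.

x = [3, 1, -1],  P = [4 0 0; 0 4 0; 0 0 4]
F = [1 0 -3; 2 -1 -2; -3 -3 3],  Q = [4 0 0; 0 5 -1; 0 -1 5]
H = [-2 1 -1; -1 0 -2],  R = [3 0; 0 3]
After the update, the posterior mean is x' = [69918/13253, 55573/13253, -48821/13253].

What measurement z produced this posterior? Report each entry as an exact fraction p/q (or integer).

z = [-3, 2]

x̄ = F·x = [6, 7, -15]
P̄ = F·P·Fᵀ + Q = [44 32 -48; 32 41 -37; -48 -37 113]
S = H·P̄·Hᵀ + R = [87 116; 116 307]
K = P̄·Hᵀ·S⁻¹ = [-8488/13253 188/457; -574/13253 70/457; 4070/13253 -318/457]
x' − x̄ = [-9600/13253, -37198/13253, 149974/13253] = K·y
y = (KᵀK)⁻¹·Kᵀ·(x' − x̄) = [-13, -22]
z = y + H·x̄ = [-13, -22] + [10, 24] = [-3, 2]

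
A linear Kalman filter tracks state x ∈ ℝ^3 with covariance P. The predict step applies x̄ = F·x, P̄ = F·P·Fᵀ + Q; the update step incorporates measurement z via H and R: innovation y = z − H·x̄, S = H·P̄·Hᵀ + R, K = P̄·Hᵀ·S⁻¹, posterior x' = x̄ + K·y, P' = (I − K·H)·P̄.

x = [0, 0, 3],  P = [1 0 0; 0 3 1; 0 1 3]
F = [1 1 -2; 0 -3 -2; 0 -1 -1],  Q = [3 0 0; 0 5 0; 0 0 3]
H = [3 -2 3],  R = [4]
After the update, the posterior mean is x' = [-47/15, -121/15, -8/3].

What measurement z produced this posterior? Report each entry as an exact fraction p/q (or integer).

z = [-1]

x̄ = F·x = [-6, -6, -3]
P̄ = F·P·Fᵀ + Q = [15 7 4; 7 56 20; 4 20 11]
S = H·P̄·Hᵀ + R = [210]
K = P̄·Hᵀ·S⁻¹ = [43/210; -31/210; 1/42]
x' − x̄ = [43/15, -31/15, 1/3] = K·y
y = (KᵀK)⁻¹·Kᵀ·(x' − x̄) = [14]
z = y + H·x̄ = [14] + [-15] = [-1]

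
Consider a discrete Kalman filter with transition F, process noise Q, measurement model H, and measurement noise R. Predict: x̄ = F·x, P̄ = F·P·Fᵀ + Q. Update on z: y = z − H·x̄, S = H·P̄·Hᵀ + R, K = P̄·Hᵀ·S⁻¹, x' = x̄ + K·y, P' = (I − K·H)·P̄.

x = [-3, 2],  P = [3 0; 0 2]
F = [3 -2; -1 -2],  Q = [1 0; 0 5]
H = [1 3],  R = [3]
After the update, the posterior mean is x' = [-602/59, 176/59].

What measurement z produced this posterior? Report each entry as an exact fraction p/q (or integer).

z = [-1]

x̄ = F·x = [-13, -1]
P̄ = F·P·Fᵀ + Q = [36 -1; -1 16]
S = H·P̄·Hᵀ + R = [177]
K = P̄·Hᵀ·S⁻¹ = [11/59; 47/177]
x' − x̄ = [165/59, 235/59] = K·y
y = (KᵀK)⁻¹·Kᵀ·(x' − x̄) = [15]
z = y + H·x̄ = [15] + [-16] = [-1]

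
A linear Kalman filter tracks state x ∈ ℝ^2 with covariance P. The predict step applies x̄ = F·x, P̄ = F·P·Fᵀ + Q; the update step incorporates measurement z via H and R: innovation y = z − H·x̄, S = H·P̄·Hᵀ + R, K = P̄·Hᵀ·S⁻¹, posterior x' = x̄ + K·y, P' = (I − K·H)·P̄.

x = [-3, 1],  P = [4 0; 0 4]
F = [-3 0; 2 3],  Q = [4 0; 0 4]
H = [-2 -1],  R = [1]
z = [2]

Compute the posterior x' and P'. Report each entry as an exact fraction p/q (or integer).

x' = [137/121, -499/121]
P' = [1704/121 -3352/121; -3352/121 6712/121]

x̄ = F·x = [9, -3]
P̄ = F·P·Fᵀ + Q = [40 -24; -24 56]
y = z − H·x̄ = [17]
S = H·P̄·Hᵀ + R = [121]
K = P̄·Hᵀ·S⁻¹ = [-56/121; -8/121]
x' = x̄ + K·y = [137/121, -499/121]
P' = (I − K·H)·P̄ = [1704/121 -3352/121; -3352/121 6712/121]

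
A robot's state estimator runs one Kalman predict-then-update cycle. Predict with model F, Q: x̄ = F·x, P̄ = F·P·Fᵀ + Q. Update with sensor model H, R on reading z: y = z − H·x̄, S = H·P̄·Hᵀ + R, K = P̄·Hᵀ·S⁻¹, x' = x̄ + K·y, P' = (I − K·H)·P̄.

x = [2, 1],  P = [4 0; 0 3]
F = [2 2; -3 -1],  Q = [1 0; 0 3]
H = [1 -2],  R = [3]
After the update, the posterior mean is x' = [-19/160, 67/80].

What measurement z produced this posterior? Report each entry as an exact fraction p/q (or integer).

x̄ = F·x = [6, -7]
P̄ = F·P·Fᵀ + Q = [29 -30; -30 42]
S = H·P̄·Hᵀ + R = [320]
K = P̄·Hᵀ·S⁻¹ = [89/320; -57/160]
x' − x̄ = [-979/160, 627/80] = K·y
y = (KᵀK)⁻¹·Kᵀ·(x' − x̄) = [-22]
z = y + H·x̄ = [-22] + [20] = [-2]

z = [-2]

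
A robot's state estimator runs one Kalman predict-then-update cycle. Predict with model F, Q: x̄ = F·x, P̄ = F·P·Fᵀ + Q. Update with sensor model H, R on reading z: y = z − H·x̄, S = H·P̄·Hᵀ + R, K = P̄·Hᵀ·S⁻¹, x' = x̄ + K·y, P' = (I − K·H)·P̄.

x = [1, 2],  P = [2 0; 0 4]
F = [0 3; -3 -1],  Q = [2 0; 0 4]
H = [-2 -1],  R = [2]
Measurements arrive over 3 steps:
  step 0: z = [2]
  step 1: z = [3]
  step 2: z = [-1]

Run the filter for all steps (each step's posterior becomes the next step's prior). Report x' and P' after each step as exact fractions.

step 0: x' = [18/11, -113/22], P' = [230/33 -428/33; -428/33 857/33]
step 1: x' = [-102405/36797, 92598/36797], P' = [81574/36797 -129470/36797; -129470/36797 265046/36797]
step 2: x' = [-8310482/5879787, 23234159/5879787], P' = [12946712/5879787 -20605316/5879787; -20605316/5879787 42320396/5879787]

step 0: x̄ = F·x = [6, -5]
step 0: P̄ = F·P·Fᵀ + Q = [38 -12; -12 26]
step 0: y = z − H·x̄ = [9]
step 0: S = H·P̄·Hᵀ + R = [132]
step 0: K = P̄·Hᵀ·S⁻¹ = [-16/33; -1/66]
step 0: x' = x̄ + K·y = [18/11, -113/22]
step 0: P' = (I − K·H)·P̄ = [230/33 -428/33; -428/33 857/33]
step 1: x̄ = F·x = [-339/22, 5/22]
step 1: P̄ = F·P·Fᵀ + Q = [2593/11 427/11; 427/11 491/33]
step 1: y = z − H·x̄ = [-607/22]
step 1: S = H·P̄·Hᵀ + R = [36797/33]
step 1: K = P̄·Hᵀ·S⁻¹ = [-16839/36797; -3053/36797]
step 1: x' = x̄ + K·y = [-102405/36797, 92598/36797]
step 1: P' = (I − K·H)·P̄ = [81574/36797 -129470/36797; -129470/36797 265046/36797]
step 2: x̄ = F·x = [277794/36797, 214617/36797]
step 2: P̄ = F·P·Fᵀ + Q = [2459008/36797 370092/36797; 370092/36797 369580/36797]
step 2: y = z − H·x̄ = [733408/36797]
step 2: S = H·P̄·Hᵀ + R = [11759574/36797]
step 2: K = P̄·Hᵀ·S⁻¹ = [-2644054/5879787; -554882/5879787]
step 2: x' = x̄ + K·y = [-8310482/5879787, 23234159/5879787]
step 2: P' = (I − K·H)·P̄ = [12946712/5879787 -20605316/5879787; -20605316/5879787 42320396/5879787]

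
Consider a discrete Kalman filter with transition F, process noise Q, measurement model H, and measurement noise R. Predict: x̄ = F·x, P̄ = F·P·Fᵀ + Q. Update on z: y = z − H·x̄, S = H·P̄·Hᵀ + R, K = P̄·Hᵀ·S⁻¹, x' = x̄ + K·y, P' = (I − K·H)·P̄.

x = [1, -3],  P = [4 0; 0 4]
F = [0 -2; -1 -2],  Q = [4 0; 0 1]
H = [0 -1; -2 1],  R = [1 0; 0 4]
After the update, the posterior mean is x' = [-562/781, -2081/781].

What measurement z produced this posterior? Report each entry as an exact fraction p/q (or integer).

z = [3, -1]

x̄ = F·x = [6, 5]
P̄ = F·P·Fᵀ + Q = [20 16; 16 21]
S = H·P̄·Hᵀ + R = [22 11; 11 41]
K = P̄·Hᵀ·S⁻¹ = [-392/781 -32/71; -740/781 -1/71]
x' − x̄ = [-5248/781, -5986/781] = K·y
y = (KᵀK)⁻¹·Kᵀ·(x' − x̄) = [8, 6]
z = y + H·x̄ = [8, 6] + [-5, -7] = [3, -1]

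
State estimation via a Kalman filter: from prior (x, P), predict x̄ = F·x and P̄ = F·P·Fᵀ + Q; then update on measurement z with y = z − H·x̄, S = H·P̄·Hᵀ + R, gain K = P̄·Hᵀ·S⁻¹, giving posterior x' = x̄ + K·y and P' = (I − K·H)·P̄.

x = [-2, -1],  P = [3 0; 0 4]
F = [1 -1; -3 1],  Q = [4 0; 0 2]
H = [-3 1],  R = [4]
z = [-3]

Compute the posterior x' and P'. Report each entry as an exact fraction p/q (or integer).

x' = [146/107, 139/107]
P' = [119/107 265/107; 265/107 939/107]

x̄ = F·x = [-1, 5]
P̄ = F·P·Fᵀ + Q = [11 -13; -13 33]
y = z − H·x̄ = [-11]
S = H·P̄·Hᵀ + R = [214]
K = P̄·Hᵀ·S⁻¹ = [-23/107; 36/107]
x' = x̄ + K·y = [146/107, 139/107]
P' = (I − K·H)·P̄ = [119/107 265/107; 265/107 939/107]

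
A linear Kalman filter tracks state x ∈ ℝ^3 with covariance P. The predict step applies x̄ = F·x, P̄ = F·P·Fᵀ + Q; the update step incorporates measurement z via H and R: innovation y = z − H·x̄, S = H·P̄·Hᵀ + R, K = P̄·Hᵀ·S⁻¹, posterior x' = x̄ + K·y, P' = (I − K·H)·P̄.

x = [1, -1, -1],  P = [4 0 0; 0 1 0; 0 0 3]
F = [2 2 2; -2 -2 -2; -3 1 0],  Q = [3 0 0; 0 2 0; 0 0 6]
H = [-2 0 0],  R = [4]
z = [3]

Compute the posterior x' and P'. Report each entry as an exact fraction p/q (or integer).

x' = [-109/72, 14/9, -155/36]
P' = [35/36 -8/9 -11/18; -8/9 50/9 22/9; -11/18 22/9 266/9]

x̄ = F·x = [-2, 2, -4]
P̄ = F·P·Fᵀ + Q = [35 -32 -22; -32 34 22; -22 22 43]
y = z − H·x̄ = [-1]
S = H·P̄·Hᵀ + R = [144]
K = P̄·Hᵀ·S⁻¹ = [-35/72; 4/9; 11/36]
x' = x̄ + K·y = [-109/72, 14/9, -155/36]
P' = (I − K·H)·P̄ = [35/36 -8/9 -11/18; -8/9 50/9 22/9; -11/18 22/9 266/9]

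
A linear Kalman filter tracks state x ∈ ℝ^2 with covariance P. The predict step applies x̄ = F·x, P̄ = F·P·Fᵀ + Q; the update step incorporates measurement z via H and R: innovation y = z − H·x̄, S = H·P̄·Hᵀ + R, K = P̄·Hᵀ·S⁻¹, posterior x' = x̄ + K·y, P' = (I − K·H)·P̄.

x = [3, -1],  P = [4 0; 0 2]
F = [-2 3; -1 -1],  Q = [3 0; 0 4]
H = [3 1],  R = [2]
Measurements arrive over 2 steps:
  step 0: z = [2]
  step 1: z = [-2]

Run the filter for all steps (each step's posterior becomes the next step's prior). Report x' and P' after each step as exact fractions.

step 0: x' = [290/357, -218/357], P' = [440/357 -1094/357; -1094/357 3314/357]
step 1: x' = [-10858/24531, -5632/8177], P' = [99236/122655 -42290/24531; -42290/24531 124082/24531]

step 0: x̄ = F·x = [-9, -2]
step 0: P̄ = F·P·Fᵀ + Q = [37 2; 2 10]
step 0: y = z − H·x̄ = [31]
step 0: S = H·P̄·Hᵀ + R = [357]
step 0: K = P̄·Hᵀ·S⁻¹ = [113/357; 16/357]
step 0: x' = x̄ + K·y = [290/357, -218/357]
step 0: P' = (I − K·H)·P̄ = [440/357 -1094/357; -1094/357 3314/357]
step 1: x̄ = F·x = [-1234/357, -24/119]
step 1: P̄ = F·P·Fᵀ + Q = [45785/357 -2656/119; -2656/119 998/119]
step 1: y = z − H·x̄ = [60/7]
step 1: S = H·P̄·Hᵀ + R = [7215/7]
step 1: K = P̄·Hᵀ·S⁻¹ = [2537/7215; -82/1443]
step 1: x' = x̄ + K·y = [-10858/24531, -5632/8177]
step 1: P' = (I − K·H)·P̄ = [99236/122655 -42290/24531; -42290/24531 124082/24531]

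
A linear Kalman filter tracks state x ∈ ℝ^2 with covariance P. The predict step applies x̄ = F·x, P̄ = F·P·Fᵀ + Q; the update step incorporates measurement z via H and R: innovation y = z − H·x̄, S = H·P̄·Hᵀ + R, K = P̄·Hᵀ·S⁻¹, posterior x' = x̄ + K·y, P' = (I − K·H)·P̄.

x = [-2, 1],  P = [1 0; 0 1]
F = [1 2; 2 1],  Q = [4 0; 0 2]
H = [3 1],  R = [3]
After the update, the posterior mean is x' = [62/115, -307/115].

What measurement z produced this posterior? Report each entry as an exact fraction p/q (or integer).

x̄ = F·x = [0, -3]
P̄ = F·P·Fᵀ + Q = [9 4; 4 7]
S = H·P̄·Hᵀ + R = [115]
K = P̄·Hᵀ·S⁻¹ = [31/115; 19/115]
x' − x̄ = [62/115, 38/115] = K·y
y = (KᵀK)⁻¹·Kᵀ·(x' − x̄) = [2]
z = y + H·x̄ = [2] + [-3] = [-1]

z = [-1]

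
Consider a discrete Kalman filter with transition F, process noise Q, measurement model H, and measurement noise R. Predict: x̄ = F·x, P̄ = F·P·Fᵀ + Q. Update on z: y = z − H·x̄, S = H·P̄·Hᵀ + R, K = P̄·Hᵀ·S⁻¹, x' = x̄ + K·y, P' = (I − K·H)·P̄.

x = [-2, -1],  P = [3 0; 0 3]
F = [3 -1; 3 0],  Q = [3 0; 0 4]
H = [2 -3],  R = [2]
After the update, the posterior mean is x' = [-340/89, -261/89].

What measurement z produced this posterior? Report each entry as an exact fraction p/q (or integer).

x̄ = F·x = [-5, -6]
P̄ = F·P·Fᵀ + Q = [33 27; 27 31]
S = H·P̄·Hᵀ + R = [89]
K = P̄·Hᵀ·S⁻¹ = [-15/89; -39/89]
x' − x̄ = [105/89, 273/89] = K·y
y = (KᵀK)⁻¹·Kᵀ·(x' − x̄) = [-7]
z = y + H·x̄ = [-7] + [8] = [1]

z = [1]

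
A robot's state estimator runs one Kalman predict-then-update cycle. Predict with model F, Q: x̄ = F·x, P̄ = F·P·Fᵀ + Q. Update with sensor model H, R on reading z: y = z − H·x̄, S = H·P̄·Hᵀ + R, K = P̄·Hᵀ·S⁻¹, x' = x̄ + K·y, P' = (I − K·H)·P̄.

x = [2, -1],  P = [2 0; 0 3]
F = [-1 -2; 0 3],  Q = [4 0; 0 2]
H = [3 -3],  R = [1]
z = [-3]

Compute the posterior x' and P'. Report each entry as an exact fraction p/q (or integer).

x̄ = F·x = [0, -3]
P̄ = F·P·Fᵀ + Q = [18 -18; -18 29]
y = z − H·x̄ = [-12]
S = H·P̄·Hᵀ + R = [748]
K = P̄·Hᵀ·S⁻¹ = [27/187; -141/748]
x' = x̄ + K·y = [-324/187, -138/187]
P' = (I − K·H)·P̄ = [450/187 441/187; 441/187 1811/748]

x' = [-324/187, -138/187]
P' = [450/187 441/187; 441/187 1811/748]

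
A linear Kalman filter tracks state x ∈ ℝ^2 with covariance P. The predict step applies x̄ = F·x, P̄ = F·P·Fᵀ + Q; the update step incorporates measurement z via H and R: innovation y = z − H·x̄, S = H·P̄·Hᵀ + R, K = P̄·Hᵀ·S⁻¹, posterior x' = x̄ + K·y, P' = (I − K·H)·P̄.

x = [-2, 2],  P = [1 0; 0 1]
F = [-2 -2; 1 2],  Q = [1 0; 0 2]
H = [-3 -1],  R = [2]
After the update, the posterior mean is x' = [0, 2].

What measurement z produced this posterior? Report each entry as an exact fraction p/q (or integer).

x̄ = F·x = [0, 2]
P̄ = F·P·Fᵀ + Q = [9 -6; -6 7]
S = H·P̄·Hᵀ + R = [54]
K = P̄·Hᵀ·S⁻¹ = [-7/18; 11/54]
x' − x̄ = [0, 0] = K·y
y = (KᵀK)⁻¹·Kᵀ·(x' − x̄) = [0]
z = y + H·x̄ = [0] + [-2] = [-2]

z = [-2]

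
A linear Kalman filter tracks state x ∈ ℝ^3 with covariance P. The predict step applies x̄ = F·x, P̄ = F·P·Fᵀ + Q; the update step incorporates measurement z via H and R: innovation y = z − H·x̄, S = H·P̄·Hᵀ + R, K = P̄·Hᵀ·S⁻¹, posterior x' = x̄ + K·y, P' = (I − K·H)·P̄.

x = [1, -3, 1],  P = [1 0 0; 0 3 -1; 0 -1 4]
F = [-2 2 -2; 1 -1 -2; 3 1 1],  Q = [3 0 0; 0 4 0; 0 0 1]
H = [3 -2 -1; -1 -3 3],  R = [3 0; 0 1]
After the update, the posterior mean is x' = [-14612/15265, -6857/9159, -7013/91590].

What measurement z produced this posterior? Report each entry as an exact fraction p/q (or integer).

z = [-1, 3]

x̄ = F·x = [-10, 2, 1]
P̄ = F·P·Fᵀ + Q = [43 10 -8; 10 20 -5; -8 -5 15]
S = H·P̄·Hᵀ + R = [393 -189; -189 557]
K = P̄·Hᵀ·S⁻¹ = [3903/15265 -1334/15265; -1885/18318 -1145/6106; -3301/183180 7081/61060]
x' − x̄ = [138038/15265, -25175/9159, -98603/91590] = K·y
y = (KᵀK)⁻¹·Kᵀ·(x' − x̄) = [34, -4]
z = y + H·x̄ = [34, -4] + [-35, 7] = [-1, 3]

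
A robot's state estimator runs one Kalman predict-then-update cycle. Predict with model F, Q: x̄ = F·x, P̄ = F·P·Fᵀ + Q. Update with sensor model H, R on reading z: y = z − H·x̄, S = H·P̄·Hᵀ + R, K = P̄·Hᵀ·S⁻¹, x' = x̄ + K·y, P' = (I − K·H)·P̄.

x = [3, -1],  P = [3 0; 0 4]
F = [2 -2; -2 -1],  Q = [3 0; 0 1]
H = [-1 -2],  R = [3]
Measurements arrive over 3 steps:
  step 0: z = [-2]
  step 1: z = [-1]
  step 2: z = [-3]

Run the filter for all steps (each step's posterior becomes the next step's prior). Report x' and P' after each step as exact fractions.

step 0: x̄ = F·x = [8, -5]
step 0: P̄ = F·P·Fᵀ + Q = [31 -4; -4 17]
step 0: y = z − H·x̄ = [-4]
step 0: S = H·P̄·Hᵀ + R = [86]
step 0: K = P̄·Hᵀ·S⁻¹ = [-23/86; -15/43]
step 0: x' = x̄ + K·y = [390/43, -155/43]
step 0: P' = (I − K·H)·P̄ = [2137/86 -517/43; -517/43 281/43]
step 1: x̄ = F·x = [1090/43, -625/43]
step 1: P̄ = F·P·Fᵀ + Q = [9663/43 -4746/43; -4746/43 2530/43]
step 1: y = z − H·x̄ = [-203/43]
step 1: S = H·P̄·Hᵀ + R = [928/43]
step 1: K = P̄·Hᵀ·S⁻¹ = [-171/928; -157/464]
step 1: x' = x̄ + K·y = [839/32, -207/16]
step 1: P' = (I − K·H)·P̄ = [207861/928 -51837/464; -51837/464 13077/232]
step 2: x̄ = F·x = [1253/16, -79/2]
step 2: P̄ = F·P·Fᵀ + Q = [468213/232 -29193/29; -29193/29 14687/29]
step 2: y = z − H·x̄ = [-59/16]
step 2: S = H·P̄·Hᵀ + R = [4717/232]
step 2: K = P̄·Hᵀ·S⁻¹ = [-1125/4717; -1448/4717]
step 2: x' = x̄ + K·y = [747097/9434, -180982/4717]
step 2: P' = (I − K·H)·P̄ = [9514203/4717 -4755414/4717; -4755414/4717 2379879/4717]

step 0: x' = [390/43, -155/43], P' = [2137/86 -517/43; -517/43 281/43]
step 1: x' = [839/32, -207/16], P' = [207861/928 -51837/464; -51837/464 13077/232]
step 2: x' = [747097/9434, -180982/4717], P' = [9514203/4717 -4755414/4717; -4755414/4717 2379879/4717]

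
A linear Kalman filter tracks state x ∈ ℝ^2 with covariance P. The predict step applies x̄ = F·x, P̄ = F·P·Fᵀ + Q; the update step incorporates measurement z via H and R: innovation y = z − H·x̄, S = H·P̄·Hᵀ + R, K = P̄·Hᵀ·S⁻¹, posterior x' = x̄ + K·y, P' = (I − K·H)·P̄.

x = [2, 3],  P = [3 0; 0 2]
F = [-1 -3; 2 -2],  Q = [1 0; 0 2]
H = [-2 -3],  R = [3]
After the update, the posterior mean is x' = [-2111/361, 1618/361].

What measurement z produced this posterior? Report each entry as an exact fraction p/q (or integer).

z = [-2]

x̄ = F·x = [-11, -2]
P̄ = F·P·Fᵀ + Q = [22 6; 6 22]
S = H·P̄·Hᵀ + R = [361]
K = P̄·Hᵀ·S⁻¹ = [-62/361; -78/361]
x' − x̄ = [1860/361, 2340/361] = K·y
y = (KᵀK)⁻¹·Kᵀ·(x' − x̄) = [-30]
z = y + H·x̄ = [-30] + [28] = [-2]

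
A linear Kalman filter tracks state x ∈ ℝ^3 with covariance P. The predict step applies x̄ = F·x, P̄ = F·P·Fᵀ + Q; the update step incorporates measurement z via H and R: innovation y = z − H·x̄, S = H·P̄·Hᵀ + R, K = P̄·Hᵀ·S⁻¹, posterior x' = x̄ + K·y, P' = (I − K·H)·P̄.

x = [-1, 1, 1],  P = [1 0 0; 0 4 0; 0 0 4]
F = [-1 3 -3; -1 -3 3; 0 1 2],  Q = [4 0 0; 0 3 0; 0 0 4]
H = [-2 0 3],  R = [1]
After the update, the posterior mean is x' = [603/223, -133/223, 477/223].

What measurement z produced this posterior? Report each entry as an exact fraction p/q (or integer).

x̄ = F·x = [1, 1, 3]
P̄ = F·P·Fᵀ + Q = [77 -71 -12; -71 76 12; -12 12 24]
S = H·P̄·Hᵀ + R = [669]
K = P̄·Hᵀ·S⁻¹ = [-190/669; 178/669; 32/223]
x' − x̄ = [380/223, -356/223, -192/223] = K·y
y = (KᵀK)⁻¹·Kᵀ·(x' − x̄) = [-6]
z = y + H·x̄ = [-6] + [7] = [1]

z = [1]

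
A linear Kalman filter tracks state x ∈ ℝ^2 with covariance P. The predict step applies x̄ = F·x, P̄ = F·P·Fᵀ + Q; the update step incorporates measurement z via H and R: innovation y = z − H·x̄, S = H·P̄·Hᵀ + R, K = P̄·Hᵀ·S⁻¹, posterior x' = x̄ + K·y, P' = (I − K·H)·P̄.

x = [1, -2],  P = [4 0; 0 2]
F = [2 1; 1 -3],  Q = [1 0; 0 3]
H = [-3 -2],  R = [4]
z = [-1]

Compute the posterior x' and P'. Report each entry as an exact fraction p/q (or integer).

x̄ = F·x = [0, 7]
P̄ = F·P·Fᵀ + Q = [19 2; 2 25]
y = z − H·x̄ = [13]
S = H·P̄·Hᵀ + R = [299]
K = P̄·Hᵀ·S⁻¹ = [-61/299; -56/299]
x' = x̄ + K·y = [-61/23, 105/23]
P' = (I − K·H)·P̄ = [1960/299 -2818/299; -2818/299 4339/299]

x' = [-61/23, 105/23]
P' = [1960/299 -2818/299; -2818/299 4339/299]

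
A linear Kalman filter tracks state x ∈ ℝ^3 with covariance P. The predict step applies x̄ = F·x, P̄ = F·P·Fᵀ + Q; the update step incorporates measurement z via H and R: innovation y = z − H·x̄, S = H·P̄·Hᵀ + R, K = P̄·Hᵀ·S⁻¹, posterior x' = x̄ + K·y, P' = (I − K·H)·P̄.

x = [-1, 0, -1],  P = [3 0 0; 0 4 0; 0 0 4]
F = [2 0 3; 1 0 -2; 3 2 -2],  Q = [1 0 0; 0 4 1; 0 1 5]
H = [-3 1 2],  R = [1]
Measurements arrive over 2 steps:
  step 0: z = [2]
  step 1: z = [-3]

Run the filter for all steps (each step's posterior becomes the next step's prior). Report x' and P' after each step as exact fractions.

step 0: x̄ = F·x = [-5, 1, -1]
step 0: P̄ = F·P·Fᵀ + Q = [49 -18 -6; -18 23 26; -6 26 64]
step 0: y = z − H·x̄ = [-12]
step 0: S = H·P̄·Hᵀ + R = [1005]
step 0: K = P̄·Hᵀ·S⁻¹ = [-59/335; 43/335; 172/1005]
step 0: x' = x̄ + K·y = [-967/335, -181/335, -1023/335]
step 0: P' = (I − K·H)·P̄ = [5972/335 1581/335 8138/335; 1581/335 2158/335 1314/335; 8138/335 1314/335 34736/1005]
step 1: x̄ = F·x = [-5003/335, 1079/335, -1217/335]
step 1: P̄ = F·P·Fᵀ + Q = [226087/335 -65666/335 21258/335; -65666/335 63224/1005 -7897/1005; 21258/335 -7897/1005 63521/1005]
step 1: y = z − H·x̄ = [-14659/335]
step 1: S = H·P̄·Hᵀ + R = [2269258/335]
step 1: K = P̄·Hᵀ·S⁻¹ = [-701411/2269258; 106404/1134629; -24059/2269258]
step 1: x' = x̄ + K·y = [-3197355/2269258, -1001527/1134629, -7191063/2269258]
step 1: P' = (I − K·H)·P̄ = [62902515/2269258 377278/1134629 93625789/2269258; 377278/1134629 11357960/3403887 -3821623/3403887; 93625789/2269258 -3821623/3403887 425101585/6807774]

step 0: x' = [-967/335, -181/335, -1023/335], P' = [5972/335 1581/335 8138/335; 1581/335 2158/335 1314/335; 8138/335 1314/335 34736/1005]
step 1: x' = [-3197355/2269258, -1001527/1134629, -7191063/2269258], P' = [62902515/2269258 377278/1134629 93625789/2269258; 377278/1134629 11357960/3403887 -3821623/3403887; 93625789/2269258 -3821623/3403887 425101585/6807774]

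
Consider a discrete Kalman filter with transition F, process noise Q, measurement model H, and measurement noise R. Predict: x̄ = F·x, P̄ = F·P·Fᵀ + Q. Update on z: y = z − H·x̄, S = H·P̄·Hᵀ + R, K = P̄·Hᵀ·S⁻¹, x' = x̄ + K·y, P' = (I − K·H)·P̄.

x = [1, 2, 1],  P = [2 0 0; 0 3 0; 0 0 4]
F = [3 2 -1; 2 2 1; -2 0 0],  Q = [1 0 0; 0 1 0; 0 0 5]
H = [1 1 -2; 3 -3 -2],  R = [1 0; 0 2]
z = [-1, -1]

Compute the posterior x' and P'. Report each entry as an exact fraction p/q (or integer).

x' = [817/965, 458/965, 1068/965]
P' = [276067/44390 138813/44390 100669/22195; 138813/44390 78007/44390 49941/22195; 100669/22195 49941/22195 77161/22195]

x̄ = F·x = [6, 7, -2]
P̄ = F·P·Fᵀ + Q = [35 20 -12; 20 25 -8; -12 -8 13]
y = z − H·x̄ = [-18, -2]
S = H·P̄·Hᵀ + R = [233 146; 146 282]
K = P̄·Hᵀ·S⁻¹ = [6102/22195 4543/44390; 8528/22195 -8673/44390; -3712/22195 -1069/22195]
x' = x̄ + K·y = [817/965, 458/965, 1068/965]
P' = (I − K·H)·P̄ = [276067/44390 138813/44390 100669/22195; 138813/44390 78007/44390 49941/22195; 100669/22195 49941/22195 77161/22195]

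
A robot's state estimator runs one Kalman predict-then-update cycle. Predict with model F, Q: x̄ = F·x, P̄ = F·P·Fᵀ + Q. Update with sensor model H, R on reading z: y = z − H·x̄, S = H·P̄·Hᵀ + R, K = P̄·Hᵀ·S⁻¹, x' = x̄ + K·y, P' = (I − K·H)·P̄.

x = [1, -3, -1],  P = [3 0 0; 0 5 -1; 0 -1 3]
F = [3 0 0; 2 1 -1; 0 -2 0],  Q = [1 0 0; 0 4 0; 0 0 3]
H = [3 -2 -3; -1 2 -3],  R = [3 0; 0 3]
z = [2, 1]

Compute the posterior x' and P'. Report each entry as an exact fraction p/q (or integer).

x̄ = F·x = [3, 0, 6]
P̄ = F·P·Fᵀ + Q = [28 18 0; 18 26 -12; 0 -12 23]
y = z − H·x̄ = [11, 22]
S = H·P̄·Hᵀ + R = [206 163; 163 414]
K = P̄·Hᵀ·S⁻¹ = [18568/58715 -6176/58715; 4322/58715 8226/58715; -3471/58715 -11823/58715]
x' = x̄ + K·y = [244521/58715, 228514/58715, 54003/58715]
P' = (I − K·H)·P̄ = [802164/58715 783606/58715 261192/58715; 783606/58715 786534/58715 254928/58715; 261192/58715 254928/58715 94711/58715]

x' = [244521/58715, 228514/58715, 54003/58715]
P' = [802164/58715 783606/58715 261192/58715; 783606/58715 786534/58715 254928/58715; 261192/58715 254928/58715 94711/58715]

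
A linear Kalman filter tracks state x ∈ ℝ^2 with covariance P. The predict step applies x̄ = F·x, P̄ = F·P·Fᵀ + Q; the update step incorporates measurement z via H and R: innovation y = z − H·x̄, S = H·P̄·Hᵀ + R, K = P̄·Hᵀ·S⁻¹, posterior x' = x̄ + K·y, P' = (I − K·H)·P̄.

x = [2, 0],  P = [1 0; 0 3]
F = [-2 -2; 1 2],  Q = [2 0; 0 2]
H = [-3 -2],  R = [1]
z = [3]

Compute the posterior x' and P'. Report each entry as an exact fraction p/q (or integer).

x̄ = F·x = [-4, 2]
P̄ = F·P·Fᵀ + Q = [18 -14; -14 15]
y = z − H·x̄ = [-5]
S = H·P̄·Hᵀ + R = [55]
K = P̄·Hᵀ·S⁻¹ = [-26/55; 12/55]
x' = x̄ + K·y = [-18/11, 10/11]
P' = (I − K·H)·P̄ = [314/55 -458/55; -458/55 681/55]

x' = [-18/11, 10/11]
P' = [314/55 -458/55; -458/55 681/55]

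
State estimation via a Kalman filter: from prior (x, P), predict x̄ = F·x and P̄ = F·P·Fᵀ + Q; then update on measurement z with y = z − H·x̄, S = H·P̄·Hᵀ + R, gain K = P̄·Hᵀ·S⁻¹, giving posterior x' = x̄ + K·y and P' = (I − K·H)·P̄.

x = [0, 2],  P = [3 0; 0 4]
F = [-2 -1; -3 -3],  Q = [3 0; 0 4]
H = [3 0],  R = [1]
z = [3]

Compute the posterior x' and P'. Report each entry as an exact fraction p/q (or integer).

x̄ = F·x = [-2, -6]
P̄ = F·P·Fᵀ + Q = [19 30; 30 67]
y = z − H·x̄ = [9]
S = H·P̄·Hᵀ + R = [172]
K = P̄·Hᵀ·S⁻¹ = [57/172; 45/86]
x' = x̄ + K·y = [169/172, -111/86]
P' = (I − K·H)·P̄ = [19/172 15/86; 15/86 856/43]

x' = [169/172, -111/86]
P' = [19/172 15/86; 15/86 856/43]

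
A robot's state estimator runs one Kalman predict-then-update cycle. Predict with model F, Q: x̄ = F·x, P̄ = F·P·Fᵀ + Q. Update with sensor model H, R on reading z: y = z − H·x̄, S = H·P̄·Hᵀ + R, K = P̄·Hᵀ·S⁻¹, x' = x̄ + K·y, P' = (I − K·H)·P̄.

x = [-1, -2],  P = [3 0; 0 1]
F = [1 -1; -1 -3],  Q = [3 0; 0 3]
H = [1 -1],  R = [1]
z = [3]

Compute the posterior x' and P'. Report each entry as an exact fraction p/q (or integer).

x̄ = F·x = [1, 7]
P̄ = F·P·Fᵀ + Q = [7 0; 0 15]
y = z − H·x̄ = [9]
S = H·P̄·Hᵀ + R = [23]
K = P̄·Hᵀ·S⁻¹ = [7/23; -15/23]
x' = x̄ + K·y = [86/23, 26/23]
P' = (I − K·H)·P̄ = [112/23 105/23; 105/23 120/23]

x' = [86/23, 26/23]
P' = [112/23 105/23; 105/23 120/23]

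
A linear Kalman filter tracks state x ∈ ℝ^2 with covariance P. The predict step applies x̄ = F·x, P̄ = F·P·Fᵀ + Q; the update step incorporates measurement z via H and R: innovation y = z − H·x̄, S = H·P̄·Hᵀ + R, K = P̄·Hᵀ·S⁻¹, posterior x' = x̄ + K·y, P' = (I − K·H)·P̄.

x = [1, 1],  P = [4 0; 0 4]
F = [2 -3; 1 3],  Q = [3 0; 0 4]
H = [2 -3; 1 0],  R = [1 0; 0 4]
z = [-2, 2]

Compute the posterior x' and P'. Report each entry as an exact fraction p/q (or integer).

x̄ = F·x = [-1, 4]
P̄ = F·P·Fᵀ + Q = [55 -28; -28 44]
y = z − H·x̄ = [12, 3]
S = H·P̄·Hᵀ + R = [953 194; 194 59]
K = P̄·Hᵀ·S⁻¹ = [776/18591 14779/18591; -5660/18591 9788/18591]
x' = x̄ + K·y = [11686/6197, 11936/6197]
P' = (I − K·H)·P̄ = [59116/18591 39152/18591; 39152/18591 27988/18591]

x' = [11686/6197, 11936/6197]
P' = [59116/18591 39152/18591; 39152/18591 27988/18591]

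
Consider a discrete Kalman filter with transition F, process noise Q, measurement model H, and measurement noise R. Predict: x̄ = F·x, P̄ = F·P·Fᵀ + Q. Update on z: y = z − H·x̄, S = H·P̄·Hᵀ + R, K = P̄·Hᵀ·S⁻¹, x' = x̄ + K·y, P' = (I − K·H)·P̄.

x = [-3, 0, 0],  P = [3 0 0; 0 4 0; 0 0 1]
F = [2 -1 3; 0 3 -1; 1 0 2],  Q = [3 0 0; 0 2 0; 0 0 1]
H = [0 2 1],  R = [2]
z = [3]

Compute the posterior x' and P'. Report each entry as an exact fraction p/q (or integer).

x' = [-528/79, 228/79, -225/79]
P' = [2050/79 -501/79 984/79; -501/79 193/79 -310/79; 984/79 -310/79 624/79]

x̄ = F·x = [-6, 0, -3]
P̄ = F·P·Fᵀ + Q = [28 -15 12; -15 39 -2; 12 -2 8]
y = z − H·x̄ = [6]
S = H·P̄·Hᵀ + R = [158]
K = P̄·Hᵀ·S⁻¹ = [-9/79; 38/79; 2/79]
x' = x̄ + K·y = [-528/79, 228/79, -225/79]
P' = (I − K·H)·P̄ = [2050/79 -501/79 984/79; -501/79 193/79 -310/79; 984/79 -310/79 624/79]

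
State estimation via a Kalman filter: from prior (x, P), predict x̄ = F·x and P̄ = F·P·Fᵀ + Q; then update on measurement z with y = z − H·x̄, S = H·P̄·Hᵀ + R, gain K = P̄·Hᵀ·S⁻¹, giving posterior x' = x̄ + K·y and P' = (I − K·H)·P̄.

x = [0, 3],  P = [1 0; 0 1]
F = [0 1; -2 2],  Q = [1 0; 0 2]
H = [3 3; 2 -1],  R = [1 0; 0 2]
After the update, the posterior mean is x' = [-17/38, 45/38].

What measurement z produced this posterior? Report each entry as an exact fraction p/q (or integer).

z = [2, -3]

x̄ = F·x = [3, 6]
P̄ = F·P·Fᵀ + Q = [2 2; 2 10]
S = H·P̄·Hᵀ + R = [145 -12; -12 12]
K = P̄·Hᵀ·S⁻¹ = [2/19 31/114; 30/133 -73/266]
x' − x̄ = [-131/38, -183/38] = K·y
y = (KᵀK)⁻¹·Kᵀ·(x' − x̄) = [-25, -3]
z = y + H·x̄ = [-25, -3] + [27, 0] = [2, -3]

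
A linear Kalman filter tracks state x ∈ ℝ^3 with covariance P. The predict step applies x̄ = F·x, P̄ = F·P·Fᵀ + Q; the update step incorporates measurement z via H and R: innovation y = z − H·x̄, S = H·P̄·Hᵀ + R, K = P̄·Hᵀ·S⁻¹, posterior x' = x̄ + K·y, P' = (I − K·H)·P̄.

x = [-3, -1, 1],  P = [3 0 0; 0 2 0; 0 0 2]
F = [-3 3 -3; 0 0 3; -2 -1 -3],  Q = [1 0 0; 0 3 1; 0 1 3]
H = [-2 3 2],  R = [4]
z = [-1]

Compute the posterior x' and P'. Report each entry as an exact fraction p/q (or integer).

x' = [2547/361, 303/361, 1936/361]
P' = [8220/361 1432/361 5828/361; 1432/361 3356/361 -3472/361; 5828/361 -3472/361 10954/361]

x̄ = F·x = [3, 3, 4]
P̄ = F·P·Fᵀ + Q = [64 -18 30; -18 21 -17; 30 -17 35]
y = z − H·x̄ = [-12]
S = H·P̄·Hᵀ + R = [361]
K = P̄·Hᵀ·S⁻¹ = [-122/361; 65/361; -41/361]
x' = x̄ + K·y = [2547/361, 303/361, 1936/361]
P' = (I − K·H)·P̄ = [8220/361 1432/361 5828/361; 1432/361 3356/361 -3472/361; 5828/361 -3472/361 10954/361]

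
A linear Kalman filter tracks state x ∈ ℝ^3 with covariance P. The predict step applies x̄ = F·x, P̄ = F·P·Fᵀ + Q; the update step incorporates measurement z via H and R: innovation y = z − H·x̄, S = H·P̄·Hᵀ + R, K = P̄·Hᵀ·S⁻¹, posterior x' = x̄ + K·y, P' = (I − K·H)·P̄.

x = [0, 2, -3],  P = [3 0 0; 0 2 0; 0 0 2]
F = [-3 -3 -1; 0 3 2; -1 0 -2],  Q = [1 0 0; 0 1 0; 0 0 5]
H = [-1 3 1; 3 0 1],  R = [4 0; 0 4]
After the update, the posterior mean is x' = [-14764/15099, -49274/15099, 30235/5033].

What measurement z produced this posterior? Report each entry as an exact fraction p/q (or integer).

x̄ = F·x = [-3, 0, 6]
P̄ = F·P·Fᵀ + Q = [48 -22 13; -22 27 -8; 13 -8 16]
S = H·P̄·Hᵀ + R = [369 -324; -324 530]
K = P̄·Hᵀ·S⁻¹ = [-1331/45297 2801/10066; 13187/45297 193/5033; 1115/15099 1499/10066]
x' − x̄ = [30533/15099, -49274/15099, 37/5033] = K·y
y = (KᵀK)⁻¹·Kᵀ·(x' − x̄) = [-12, 6]
z = y + H·x̄ = [-12, 6] + [9, -3] = [-3, 3]

z = [-3, 3]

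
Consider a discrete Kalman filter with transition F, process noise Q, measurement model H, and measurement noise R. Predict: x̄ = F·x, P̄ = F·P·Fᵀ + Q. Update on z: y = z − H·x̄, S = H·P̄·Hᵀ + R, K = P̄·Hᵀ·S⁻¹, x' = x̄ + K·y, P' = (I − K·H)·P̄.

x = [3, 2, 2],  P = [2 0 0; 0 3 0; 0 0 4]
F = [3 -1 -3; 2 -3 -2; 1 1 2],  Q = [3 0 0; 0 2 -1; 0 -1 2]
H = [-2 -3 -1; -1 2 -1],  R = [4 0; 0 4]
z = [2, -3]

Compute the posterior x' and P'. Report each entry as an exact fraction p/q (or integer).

x̄ = F·x = [1, -4, 9]
P̄ = F·P·Fᵀ + Q = [60 45 -21; 45 53 -22; -21 -22 23]
y = z − H·x̄ = [1, 15]
S = H·P̄·Hᵀ + R = [1068 -305; -305 165]
K = P̄·Hᵀ·S⁻¹ = [-4611/16639 -16902/83195; -2428/16639 19409/83195; -1/16639 -23203/83195]
x' = x̄ + K·y = [-38678/16639, -10757/16639, 80141/16639]
P' = (I − K·H)·P̄ = [458832/83195 -86844/83195 -564912/83195; -86844/83195 42608/83195 94424/83195; -564912/83195 94424/83195 846572/83195]

x' = [-38678/16639, -10757/16639, 80141/16639]
P' = [458832/83195 -86844/83195 -564912/83195; -86844/83195 42608/83195 94424/83195; -564912/83195 94424/83195 846572/83195]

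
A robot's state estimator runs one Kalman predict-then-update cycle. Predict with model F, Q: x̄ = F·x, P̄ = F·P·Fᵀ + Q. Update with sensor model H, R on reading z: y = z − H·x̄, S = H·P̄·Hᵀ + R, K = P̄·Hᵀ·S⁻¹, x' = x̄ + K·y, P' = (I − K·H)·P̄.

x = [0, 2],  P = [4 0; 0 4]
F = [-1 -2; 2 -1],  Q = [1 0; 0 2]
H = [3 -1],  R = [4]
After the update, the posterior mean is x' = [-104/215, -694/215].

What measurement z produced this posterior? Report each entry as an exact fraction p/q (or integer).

z = [2]

x̄ = F·x = [-4, -2]
P̄ = F·P·Fᵀ + Q = [21 0; 0 22]
S = H·P̄·Hᵀ + R = [215]
K = P̄·Hᵀ·S⁻¹ = [63/215; -22/215]
x' − x̄ = [756/215, -264/215] = K·y
y = (KᵀK)⁻¹·Kᵀ·(x' − x̄) = [12]
z = y + H·x̄ = [12] + [-10] = [2]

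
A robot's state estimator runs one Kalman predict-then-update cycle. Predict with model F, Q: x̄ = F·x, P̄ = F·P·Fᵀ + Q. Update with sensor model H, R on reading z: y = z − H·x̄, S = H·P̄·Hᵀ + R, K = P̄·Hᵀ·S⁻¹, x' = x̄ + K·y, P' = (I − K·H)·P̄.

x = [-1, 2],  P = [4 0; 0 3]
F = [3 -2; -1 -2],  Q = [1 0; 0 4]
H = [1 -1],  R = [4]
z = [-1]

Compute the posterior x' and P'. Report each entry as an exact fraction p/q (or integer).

x̄ = F·x = [-7, -3]
P̄ = F·P·Fᵀ + Q = [49 0; 0 20]
y = z − H·x̄ = [3]
S = H·P̄·Hᵀ + R = [73]
K = P̄·Hᵀ·S⁻¹ = [49/73; -20/73]
x' = x̄ + K·y = [-364/73, -279/73]
P' = (I − K·H)·P̄ = [1176/73 980/73; 980/73 1060/73]

x' = [-364/73, -279/73]
P' = [1176/73 980/73; 980/73 1060/73]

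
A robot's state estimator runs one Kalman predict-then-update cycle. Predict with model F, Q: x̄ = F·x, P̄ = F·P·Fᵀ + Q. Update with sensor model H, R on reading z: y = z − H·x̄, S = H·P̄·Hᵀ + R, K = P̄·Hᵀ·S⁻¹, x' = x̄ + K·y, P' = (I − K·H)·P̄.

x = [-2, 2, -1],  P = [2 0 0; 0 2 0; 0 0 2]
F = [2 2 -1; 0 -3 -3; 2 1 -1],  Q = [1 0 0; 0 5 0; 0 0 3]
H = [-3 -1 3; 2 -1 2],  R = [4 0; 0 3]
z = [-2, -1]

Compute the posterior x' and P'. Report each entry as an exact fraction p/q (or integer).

x' = [-2389/19787, -53702/19787, -33961/19787]
P' = [9509/19787 43305/19787 19096/19787; 43305/19787 493954/19787 199043/19787; 19096/19787 199043/19787 85857/19787]

x̄ = F·x = [1, -3, -1]
P̄ = F·P·Fᵀ + Q = [19 -6 14; -6 41 0; 14 0 15]
y = z − H·x̄ = [1, -4]
S = H·P̄·Hᵀ + R = [63 11; 11 316]
K = P̄·Hᵀ·S⁻¹ = [-3636/19787 4635/19787; -6685/19787 -3086/19787; 310/19787 3621/19787]
x' = x̄ + K·y = [-2389/19787, -53702/19787, -33961/19787]
P' = (I − K·H)·P̄ = [9509/19787 43305/19787 19096/19787; 43305/19787 493954/19787 199043/19787; 19096/19787 199043/19787 85857/19787]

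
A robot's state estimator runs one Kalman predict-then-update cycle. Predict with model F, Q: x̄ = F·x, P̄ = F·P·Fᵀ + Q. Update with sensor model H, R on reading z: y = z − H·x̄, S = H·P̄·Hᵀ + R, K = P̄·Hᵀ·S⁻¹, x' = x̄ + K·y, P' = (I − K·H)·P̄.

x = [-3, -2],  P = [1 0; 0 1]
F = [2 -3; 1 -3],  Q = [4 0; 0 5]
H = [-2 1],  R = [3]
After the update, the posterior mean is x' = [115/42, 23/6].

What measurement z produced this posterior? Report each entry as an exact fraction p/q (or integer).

z = [-2]

x̄ = F·x = [0, 3]
P̄ = F·P·Fᵀ + Q = [17 11; 11 15]
S = H·P̄·Hᵀ + R = [42]
K = P̄·Hᵀ·S⁻¹ = [-23/42; -1/6]
x' − x̄ = [115/42, 5/6] = K·y
y = (KᵀK)⁻¹·Kᵀ·(x' − x̄) = [-5]
z = y + H·x̄ = [-5] + [3] = [-2]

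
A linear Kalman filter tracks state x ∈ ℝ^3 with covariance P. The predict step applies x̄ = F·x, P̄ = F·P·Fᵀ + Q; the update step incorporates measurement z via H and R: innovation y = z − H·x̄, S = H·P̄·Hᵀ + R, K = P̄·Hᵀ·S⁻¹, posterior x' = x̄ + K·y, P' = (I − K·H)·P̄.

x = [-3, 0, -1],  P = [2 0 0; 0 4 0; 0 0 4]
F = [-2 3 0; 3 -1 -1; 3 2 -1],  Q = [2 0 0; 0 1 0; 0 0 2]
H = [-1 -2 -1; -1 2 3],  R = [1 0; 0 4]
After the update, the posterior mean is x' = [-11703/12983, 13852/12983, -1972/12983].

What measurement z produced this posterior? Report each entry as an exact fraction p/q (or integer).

z = [-1, 3]

x̄ = F·x = [6, -8, -8]
P̄ = F·P·Fᵀ + Q = [46 -24 12; -24 27 14; 12 14 40]
S = H·P̄·Hᵀ + R = [179 -318; -318 710]
K = P̄·Hᵀ·S⁻¹ = [-12772/12983 -6781/12983; 3460/12983 3744/12983; -6776/12983 -548/12983]
x' − x̄ = [-89601/12983, 117716/12983, 101892/12983] = K·y
y = (KᵀK)⁻¹·Kᵀ·(x' − x̄) = [-19, 49]
z = y + H·x̄ = [-19, 49] + [18, -46] = [-1, 3]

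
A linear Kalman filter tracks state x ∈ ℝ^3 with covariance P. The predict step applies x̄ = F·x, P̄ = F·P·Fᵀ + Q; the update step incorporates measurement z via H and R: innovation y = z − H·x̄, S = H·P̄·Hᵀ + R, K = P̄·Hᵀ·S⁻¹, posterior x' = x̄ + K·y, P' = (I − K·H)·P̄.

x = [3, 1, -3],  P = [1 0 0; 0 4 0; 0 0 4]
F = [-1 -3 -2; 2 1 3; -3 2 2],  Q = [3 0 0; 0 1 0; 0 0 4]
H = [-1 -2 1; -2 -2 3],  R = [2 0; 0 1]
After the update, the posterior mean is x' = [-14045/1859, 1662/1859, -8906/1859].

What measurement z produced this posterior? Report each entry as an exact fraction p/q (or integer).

x̄ = F·x = [0, -2, -13]
P̄ = F·P·Fᵀ + Q = [56 -38 -37; -38 45 26; -37 26 45]
S = H·P̄·Hᵀ + R = [101 176; 176 638]
K = P̄·Hᵀ·S⁻¹ = [683/1521 -11855/33462; -422/507 1840/5577; -386/1521 10577/33462]
x' − x̄ = [-14045/1859, 5380/1859, 15261/1859] = K·y
y = (KᵀK)⁻¹·Kᵀ·(x' − x̄) = [10, 34]
z = y + H·x̄ = [10, 34] + [-9, -35] = [1, -1]

z = [1, -1]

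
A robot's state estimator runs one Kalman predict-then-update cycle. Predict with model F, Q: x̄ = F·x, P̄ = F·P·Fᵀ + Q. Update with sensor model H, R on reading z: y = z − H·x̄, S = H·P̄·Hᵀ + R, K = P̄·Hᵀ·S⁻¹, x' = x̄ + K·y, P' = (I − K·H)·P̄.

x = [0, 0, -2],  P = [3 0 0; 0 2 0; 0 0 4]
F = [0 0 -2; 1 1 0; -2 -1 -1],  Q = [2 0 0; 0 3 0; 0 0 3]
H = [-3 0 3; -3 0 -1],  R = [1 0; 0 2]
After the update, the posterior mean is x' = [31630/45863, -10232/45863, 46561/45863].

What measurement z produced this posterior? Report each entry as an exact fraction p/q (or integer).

x̄ = F·x = [4, 0, 2]
P̄ = F·P·Fᵀ + Q = [18 0 8; 0 8 -8; 8 -8 21]
S = H·P̄·Hᵀ + R = [208 51; 51 233]
K = P̄·Hᵀ·S⁻¹ = [-3828/45863 -11366/45863; -6000/45863 2888/45863; 11382/45863 -11349/45863]
x' − x̄ = [-151822/45863, -10232/45863, -45165/45863] = K·y
y = (KᵀK)⁻¹·Kᵀ·(x' − x̄) = [7, 11]
z = y + H·x̄ = [7, 11] + [-6, -14] = [1, -3]

z = [1, -3]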